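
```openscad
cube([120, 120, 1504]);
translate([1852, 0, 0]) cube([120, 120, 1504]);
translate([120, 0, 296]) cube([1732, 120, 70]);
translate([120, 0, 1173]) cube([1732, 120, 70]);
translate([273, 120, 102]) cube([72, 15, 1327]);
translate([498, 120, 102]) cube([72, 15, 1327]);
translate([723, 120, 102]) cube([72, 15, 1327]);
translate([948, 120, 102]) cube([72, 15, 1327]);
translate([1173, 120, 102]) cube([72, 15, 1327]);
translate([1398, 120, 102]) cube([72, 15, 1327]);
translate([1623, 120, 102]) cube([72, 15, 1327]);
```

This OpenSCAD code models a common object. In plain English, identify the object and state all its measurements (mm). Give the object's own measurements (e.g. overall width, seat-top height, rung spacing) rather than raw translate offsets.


A fence section. Two 120×120 mm posts, 1504 mm tall, stand on the floor with a clear span of 1732 mm between their inner faces. Two horizontal rails of 120×70 mm section span the gap between the posts with their undersides at z = 296 mm and z = 1173 mm, flush with the posts' −y face. 7 pickets, each 72 mm wide, 15 mm thick and 1327 mm tall, are fixed to the +y face of the rails with their bottoms at z = 102 mm, spaced across the span with a 153 mm gap after the −x post and between neighbouring pickets, with 157 mm left before the +x post.


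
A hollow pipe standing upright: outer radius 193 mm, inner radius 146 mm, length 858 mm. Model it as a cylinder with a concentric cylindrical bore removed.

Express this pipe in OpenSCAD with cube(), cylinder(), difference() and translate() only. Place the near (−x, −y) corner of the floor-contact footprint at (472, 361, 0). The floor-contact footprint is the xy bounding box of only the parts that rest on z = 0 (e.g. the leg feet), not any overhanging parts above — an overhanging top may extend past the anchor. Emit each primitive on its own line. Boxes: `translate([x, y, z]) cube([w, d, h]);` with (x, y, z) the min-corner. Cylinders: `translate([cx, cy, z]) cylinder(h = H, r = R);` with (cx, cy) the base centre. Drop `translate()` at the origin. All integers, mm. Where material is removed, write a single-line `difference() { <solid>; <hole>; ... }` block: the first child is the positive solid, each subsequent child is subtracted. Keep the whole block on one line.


difference() { translate([665, 554, 0]) cylinder(h = 858, r = 193); translate([665, 554, 0]) cylinder(h = 858, r = 146); }


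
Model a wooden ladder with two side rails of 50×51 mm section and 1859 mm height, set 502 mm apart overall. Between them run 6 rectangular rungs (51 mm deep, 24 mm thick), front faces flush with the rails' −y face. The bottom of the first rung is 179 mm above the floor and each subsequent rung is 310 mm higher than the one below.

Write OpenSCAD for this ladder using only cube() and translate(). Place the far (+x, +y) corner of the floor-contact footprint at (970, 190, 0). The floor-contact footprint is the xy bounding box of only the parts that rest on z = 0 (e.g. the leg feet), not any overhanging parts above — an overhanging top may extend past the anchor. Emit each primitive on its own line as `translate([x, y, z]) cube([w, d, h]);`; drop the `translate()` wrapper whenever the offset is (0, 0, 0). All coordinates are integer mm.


translate([468, 139, 0]) cube([50, 51, 1859]);
translate([920, 139, 0]) cube([50, 51, 1859]);
translate([518, 139, 179]) cube([402, 51, 24]);
translate([518, 139, 489]) cube([402, 51, 24]);
translate([518, 139, 799]) cube([402, 51, 24]);
translate([518, 139, 1109]) cube([402, 51, 24]);
translate([518, 139, 1419]) cube([402, 51, 24]);
translate([518, 139, 1729]) cube([402, 51, 24]);


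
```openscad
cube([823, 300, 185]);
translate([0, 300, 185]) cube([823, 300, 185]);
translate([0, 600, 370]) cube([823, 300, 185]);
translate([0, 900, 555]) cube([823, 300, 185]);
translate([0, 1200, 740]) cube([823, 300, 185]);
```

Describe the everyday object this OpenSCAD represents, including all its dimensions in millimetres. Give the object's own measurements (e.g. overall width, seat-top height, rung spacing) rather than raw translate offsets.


A straight staircase of 5 solid steps. Each step is 823 mm wide (x), 300 mm deep (y, the going) and 185 mm tall (the rise). The first step rests on the floor; each subsequent step sits one going further in +y and one rise higher in +z, directly behind and above the previous step with no overlap.


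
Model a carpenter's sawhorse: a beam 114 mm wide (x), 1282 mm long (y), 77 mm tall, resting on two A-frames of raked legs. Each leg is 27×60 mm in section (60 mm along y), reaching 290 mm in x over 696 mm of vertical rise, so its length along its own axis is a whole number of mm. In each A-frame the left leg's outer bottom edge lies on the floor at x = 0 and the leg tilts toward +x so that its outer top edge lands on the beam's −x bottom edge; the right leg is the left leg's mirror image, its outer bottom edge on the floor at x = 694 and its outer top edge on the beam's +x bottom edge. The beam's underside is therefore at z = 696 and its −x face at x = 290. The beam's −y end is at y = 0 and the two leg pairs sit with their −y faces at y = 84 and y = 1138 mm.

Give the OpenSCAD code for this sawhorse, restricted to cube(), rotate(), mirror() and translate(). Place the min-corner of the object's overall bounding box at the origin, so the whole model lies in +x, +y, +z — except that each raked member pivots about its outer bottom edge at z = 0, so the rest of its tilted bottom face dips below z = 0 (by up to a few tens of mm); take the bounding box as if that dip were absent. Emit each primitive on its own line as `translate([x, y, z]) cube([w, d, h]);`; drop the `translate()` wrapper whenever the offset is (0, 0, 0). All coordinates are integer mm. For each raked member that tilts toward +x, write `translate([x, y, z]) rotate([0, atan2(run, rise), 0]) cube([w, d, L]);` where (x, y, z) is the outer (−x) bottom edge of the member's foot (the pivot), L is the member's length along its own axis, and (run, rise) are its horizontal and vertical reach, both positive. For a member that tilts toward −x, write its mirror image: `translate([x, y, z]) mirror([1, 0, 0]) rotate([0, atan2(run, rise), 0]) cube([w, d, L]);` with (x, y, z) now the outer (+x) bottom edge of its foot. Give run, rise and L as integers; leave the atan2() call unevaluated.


translate([290, 0, 696]) cube([114, 1282, 77]);
translate([0, 84, 0]) rotate([0, atan2(290, 696), 0]) cube([27, 60, 754]);
translate([694, 84, 0]) mirror([1, 0, 0]) rotate([0, atan2(290, 696), 0]) cube([27, 60, 754]);
translate([0, 1138, 0]) rotate([0, atan2(290, 696), 0]) cube([27, 60, 754]);
translate([694, 1138, 0]) mirror([1, 0, 0]) rotate([0, atan2(290, 696), 0]) cube([27, 60, 754]);


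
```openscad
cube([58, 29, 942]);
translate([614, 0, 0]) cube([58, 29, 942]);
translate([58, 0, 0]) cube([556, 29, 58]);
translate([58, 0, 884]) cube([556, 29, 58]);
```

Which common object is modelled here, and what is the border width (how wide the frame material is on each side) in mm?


A picture frame. The border width is 58 mm.

Four thin pieces enclosing a rectangular opening — a picture frame. The two full-height stiles are 942 mm tall; the top rail sits at z = 884 and is 58 mm tall, so the border above the opening is 942 − 884 = 58 mm, matching the stile x-width.


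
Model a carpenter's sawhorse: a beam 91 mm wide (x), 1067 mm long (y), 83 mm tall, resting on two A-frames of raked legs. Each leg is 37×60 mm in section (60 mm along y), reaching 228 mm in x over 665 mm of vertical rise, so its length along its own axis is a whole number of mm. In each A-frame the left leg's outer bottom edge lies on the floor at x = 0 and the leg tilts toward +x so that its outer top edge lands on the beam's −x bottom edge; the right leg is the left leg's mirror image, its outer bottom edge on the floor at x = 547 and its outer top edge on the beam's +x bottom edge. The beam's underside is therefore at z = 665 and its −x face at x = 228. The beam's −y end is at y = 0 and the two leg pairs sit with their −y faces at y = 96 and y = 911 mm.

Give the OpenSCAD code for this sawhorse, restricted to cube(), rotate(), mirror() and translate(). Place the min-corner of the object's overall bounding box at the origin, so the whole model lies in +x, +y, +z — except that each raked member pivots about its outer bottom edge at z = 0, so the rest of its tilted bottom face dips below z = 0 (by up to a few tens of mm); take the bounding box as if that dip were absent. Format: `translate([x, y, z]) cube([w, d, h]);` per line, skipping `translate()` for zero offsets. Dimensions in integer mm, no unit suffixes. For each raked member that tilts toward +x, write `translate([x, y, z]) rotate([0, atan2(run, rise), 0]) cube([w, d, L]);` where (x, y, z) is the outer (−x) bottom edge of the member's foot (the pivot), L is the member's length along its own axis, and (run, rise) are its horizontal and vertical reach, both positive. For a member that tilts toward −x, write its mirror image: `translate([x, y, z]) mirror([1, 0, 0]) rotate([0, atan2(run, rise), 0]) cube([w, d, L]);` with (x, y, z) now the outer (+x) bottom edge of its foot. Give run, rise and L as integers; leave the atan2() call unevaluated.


translate([228, 0, 665]) cube([91, 1067, 83]);
translate([0, 96, 0]) rotate([0, atan2(228, 665), 0]) cube([37, 60, 703]);
translate([547, 96, 0]) mirror([1, 0, 0]) rotate([0, atan2(228, 665), 0]) cube([37, 60, 703]);
translate([0, 911, 0]) rotate([0, atan2(228, 665), 0]) cube([37, 60, 703]);
translate([547, 911, 0]) mirror([1, 0, 0]) rotate([0, atan2(228, 665), 0]) cube([37, 60, 703]);


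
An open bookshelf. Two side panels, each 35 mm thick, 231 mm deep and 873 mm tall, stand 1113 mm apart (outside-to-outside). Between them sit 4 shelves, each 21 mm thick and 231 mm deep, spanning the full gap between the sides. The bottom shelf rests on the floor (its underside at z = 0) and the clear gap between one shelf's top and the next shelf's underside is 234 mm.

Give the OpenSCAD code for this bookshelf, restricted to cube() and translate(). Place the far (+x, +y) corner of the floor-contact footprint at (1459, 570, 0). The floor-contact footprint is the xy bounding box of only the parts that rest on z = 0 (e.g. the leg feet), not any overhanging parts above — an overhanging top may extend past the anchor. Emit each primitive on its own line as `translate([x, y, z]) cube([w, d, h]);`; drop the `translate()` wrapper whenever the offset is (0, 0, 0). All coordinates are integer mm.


translate([346, 339, 0]) cube([35, 231, 873]);
translate([1424, 339, 0]) cube([35, 231, 873]);
translate([381, 339, 0]) cube([1043, 231, 21]);
translate([381, 339, 255]) cube([1043, 231, 21]);
translate([381, 339, 510]) cube([1043, 231, 21]);
translate([381, 339, 765]) cube([1043, 231, 21]);


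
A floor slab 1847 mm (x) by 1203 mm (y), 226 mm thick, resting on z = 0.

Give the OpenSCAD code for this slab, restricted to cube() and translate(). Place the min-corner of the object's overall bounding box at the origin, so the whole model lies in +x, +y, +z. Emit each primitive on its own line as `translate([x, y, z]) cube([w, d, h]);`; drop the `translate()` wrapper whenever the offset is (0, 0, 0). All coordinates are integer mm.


cube([1847, 1203, 226]);


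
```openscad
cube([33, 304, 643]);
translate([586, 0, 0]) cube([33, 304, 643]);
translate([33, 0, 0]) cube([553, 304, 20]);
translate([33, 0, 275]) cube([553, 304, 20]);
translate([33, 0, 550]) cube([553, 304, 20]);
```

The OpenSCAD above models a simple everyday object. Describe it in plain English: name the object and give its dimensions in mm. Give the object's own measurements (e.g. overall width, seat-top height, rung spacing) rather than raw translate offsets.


An open bookshelf. Two side panels, each 33 mm thick, 304 mm deep and 643 mm tall, stand 619 mm apart (outside-to-outside). Between them sit 3 shelves, each 20 mm thick and 304 mm deep, spanning the full gap between the sides. The bottom shelf rests on the floor (its underside at z = 0) and the clear gap between one shelf's top and the next shelf's underside is 255 mm.


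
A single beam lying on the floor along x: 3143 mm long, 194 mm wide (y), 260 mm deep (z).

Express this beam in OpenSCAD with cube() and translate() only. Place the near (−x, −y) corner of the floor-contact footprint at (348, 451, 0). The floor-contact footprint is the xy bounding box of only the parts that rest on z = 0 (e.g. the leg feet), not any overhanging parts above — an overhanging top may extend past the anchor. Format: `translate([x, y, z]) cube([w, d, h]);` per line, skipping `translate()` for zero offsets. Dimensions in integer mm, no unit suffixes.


translate([348, 451, 0]) cube([3143, 194, 260]);


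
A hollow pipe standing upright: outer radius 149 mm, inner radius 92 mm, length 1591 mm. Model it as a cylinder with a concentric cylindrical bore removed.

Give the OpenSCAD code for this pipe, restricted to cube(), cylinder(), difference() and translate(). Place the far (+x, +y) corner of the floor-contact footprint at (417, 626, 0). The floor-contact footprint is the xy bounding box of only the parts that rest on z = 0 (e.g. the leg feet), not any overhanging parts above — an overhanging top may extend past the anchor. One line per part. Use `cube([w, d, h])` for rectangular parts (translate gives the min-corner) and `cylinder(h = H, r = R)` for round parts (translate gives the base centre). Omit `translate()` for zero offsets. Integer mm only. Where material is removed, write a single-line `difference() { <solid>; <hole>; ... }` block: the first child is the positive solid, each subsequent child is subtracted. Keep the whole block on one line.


difference() { translate([268, 477, 0]) cylinder(h = 1591, r = 149); translate([268, 477, 0]) cylinder(h = 1591, r = 92); }


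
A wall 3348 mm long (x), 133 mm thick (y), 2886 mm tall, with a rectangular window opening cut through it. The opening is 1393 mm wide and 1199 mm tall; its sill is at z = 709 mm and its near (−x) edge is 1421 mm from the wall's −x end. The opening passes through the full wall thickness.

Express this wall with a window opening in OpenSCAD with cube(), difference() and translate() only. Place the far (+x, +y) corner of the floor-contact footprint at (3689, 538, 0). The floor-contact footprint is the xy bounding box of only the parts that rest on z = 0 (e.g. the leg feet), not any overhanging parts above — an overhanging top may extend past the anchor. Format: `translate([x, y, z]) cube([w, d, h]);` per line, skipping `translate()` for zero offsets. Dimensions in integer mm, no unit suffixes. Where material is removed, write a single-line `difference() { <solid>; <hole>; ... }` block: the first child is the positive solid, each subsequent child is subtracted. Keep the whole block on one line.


difference() { translate([341, 405, 0]) cube([3348, 133, 2886]); translate([1762, 405, 709]) cube([1393, 133, 1199]); }


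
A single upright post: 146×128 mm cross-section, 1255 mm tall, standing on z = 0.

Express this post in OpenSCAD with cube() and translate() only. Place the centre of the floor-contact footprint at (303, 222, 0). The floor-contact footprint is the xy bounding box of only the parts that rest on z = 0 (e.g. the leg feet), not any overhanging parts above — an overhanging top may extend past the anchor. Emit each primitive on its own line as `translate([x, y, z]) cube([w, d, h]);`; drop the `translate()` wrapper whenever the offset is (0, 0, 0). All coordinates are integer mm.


translate([230, 158, 0]) cube([146, 128, 1255]);


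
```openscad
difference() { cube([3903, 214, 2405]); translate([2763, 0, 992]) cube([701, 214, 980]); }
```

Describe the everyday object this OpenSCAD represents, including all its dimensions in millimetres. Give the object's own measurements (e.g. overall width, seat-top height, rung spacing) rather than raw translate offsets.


A wall 3903 mm long (x), 214 mm thick (y), 2405 mm tall, with a rectangular window opening cut through it. The opening is 701 mm wide and 980 mm tall; its sill is at z = 992 mm and its near (−x) edge is 2763 mm from the wall's −x end. The opening passes through the full wall thickness.


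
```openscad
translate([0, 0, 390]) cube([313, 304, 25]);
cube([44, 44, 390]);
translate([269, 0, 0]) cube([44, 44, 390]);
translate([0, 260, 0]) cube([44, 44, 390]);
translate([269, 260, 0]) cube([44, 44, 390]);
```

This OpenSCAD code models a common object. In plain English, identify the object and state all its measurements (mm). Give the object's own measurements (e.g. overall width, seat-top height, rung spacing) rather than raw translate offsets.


A four-legged stool. The seat is a 313×304×25 mm slab whose top surface is at z = 415 mm; four square legs, each 44×44 mm in cross-section, run from the floor (z = 0) to the underside of the seat, each flush with a corner of the seat.


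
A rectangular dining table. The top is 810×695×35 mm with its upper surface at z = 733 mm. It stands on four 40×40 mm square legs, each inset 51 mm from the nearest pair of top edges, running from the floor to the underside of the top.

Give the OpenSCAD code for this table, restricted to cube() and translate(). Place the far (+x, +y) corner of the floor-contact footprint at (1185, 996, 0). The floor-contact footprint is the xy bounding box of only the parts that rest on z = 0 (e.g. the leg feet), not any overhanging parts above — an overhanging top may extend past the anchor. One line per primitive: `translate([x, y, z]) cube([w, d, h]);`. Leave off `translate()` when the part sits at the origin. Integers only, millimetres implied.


translate([426, 352, 698]) cube([810, 695, 35]);
translate([477, 403, 0]) cube([40, 40, 698]);
translate([1145, 403, 0]) cube([40, 40, 698]);
translate([477, 956, 0]) cube([40, 40, 698]);
translate([1145, 956, 0]) cube([40, 40, 698]);


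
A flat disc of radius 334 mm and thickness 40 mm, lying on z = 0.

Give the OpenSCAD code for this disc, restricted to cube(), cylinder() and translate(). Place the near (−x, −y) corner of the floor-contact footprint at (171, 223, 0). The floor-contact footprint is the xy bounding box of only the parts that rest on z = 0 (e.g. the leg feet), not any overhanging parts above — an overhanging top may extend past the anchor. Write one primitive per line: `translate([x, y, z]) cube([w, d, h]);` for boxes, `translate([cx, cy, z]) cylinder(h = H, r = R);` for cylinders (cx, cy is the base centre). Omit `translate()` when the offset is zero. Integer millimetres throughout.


translate([505, 557, 0]) cylinder(h = 40, r = 334);


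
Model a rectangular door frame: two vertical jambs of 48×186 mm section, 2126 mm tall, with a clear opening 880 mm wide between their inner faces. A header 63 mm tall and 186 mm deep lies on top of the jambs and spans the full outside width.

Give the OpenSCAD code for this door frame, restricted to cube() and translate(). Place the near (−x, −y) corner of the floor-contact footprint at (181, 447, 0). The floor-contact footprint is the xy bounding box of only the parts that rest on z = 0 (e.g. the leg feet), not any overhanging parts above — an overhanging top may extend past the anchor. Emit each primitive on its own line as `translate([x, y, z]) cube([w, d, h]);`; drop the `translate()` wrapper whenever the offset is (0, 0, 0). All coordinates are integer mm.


translate([181, 447, 0]) cube([48, 186, 2126]);
translate([1109, 447, 0]) cube([48, 186, 2126]);
translate([181, 447, 2126]) cube([976, 186, 63]);


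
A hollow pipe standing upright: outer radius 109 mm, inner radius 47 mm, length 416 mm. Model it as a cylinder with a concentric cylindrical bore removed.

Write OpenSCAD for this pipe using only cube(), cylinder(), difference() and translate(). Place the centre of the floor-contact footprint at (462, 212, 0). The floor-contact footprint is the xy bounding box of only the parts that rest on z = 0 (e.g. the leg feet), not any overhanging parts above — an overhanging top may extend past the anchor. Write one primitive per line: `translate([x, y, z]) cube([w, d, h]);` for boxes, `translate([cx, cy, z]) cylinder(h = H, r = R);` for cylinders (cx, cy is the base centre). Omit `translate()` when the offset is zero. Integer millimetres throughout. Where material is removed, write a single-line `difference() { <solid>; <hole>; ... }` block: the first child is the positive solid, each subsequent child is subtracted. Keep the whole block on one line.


difference() { translate([462, 212, 0]) cylinder(h = 416, r = 109); translate([462, 212, 0]) cylinder(h = 416, r = 47); }


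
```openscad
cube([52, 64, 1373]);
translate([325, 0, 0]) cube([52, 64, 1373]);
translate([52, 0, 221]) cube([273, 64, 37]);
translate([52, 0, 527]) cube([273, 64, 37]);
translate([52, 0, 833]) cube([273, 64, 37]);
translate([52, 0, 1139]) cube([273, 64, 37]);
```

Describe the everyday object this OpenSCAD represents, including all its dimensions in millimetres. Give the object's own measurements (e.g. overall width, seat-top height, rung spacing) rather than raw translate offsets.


A straight ladder. Two 52×64 mm vertical rails, 1373 mm tall, stand 377 mm apart (outside-to-outside) with their front faces coplanar on the −y side. 4 rungs, each 64 mm deep and 37 mm tall, span between the inner faces of the rails, front faces flush with the rails. The lowest rung's underside is at z = 221 mm and rungs are spaced 306 mm apart (underside to underside).


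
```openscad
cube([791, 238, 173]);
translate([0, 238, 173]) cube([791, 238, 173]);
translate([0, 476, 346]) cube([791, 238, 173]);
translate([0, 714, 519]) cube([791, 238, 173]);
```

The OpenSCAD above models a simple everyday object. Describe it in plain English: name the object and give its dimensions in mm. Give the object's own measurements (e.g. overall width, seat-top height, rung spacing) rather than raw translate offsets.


A straight staircase of 4 solid steps. Each step is 791 mm wide (x), 238 mm deep (y, the going) and 173 mm tall (the rise). The first step rests on the floor; each subsequent step sits one going further in +y and one rise higher in +z, directly behind and above the previous step with no overlap.


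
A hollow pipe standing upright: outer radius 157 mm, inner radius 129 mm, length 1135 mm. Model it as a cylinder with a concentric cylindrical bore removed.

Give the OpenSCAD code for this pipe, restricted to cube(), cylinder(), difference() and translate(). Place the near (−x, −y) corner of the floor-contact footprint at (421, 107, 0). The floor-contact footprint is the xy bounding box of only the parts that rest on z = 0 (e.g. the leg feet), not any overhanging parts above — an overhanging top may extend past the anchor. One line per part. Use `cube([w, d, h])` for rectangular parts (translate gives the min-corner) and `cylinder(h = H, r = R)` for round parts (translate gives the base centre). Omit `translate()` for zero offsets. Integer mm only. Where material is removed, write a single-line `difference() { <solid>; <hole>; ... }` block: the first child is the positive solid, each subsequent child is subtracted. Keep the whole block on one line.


difference() { translate([578, 264, 0]) cylinder(h = 1135, r = 157); translate([578, 264, 0]) cylinder(h = 1135, r = 129); }


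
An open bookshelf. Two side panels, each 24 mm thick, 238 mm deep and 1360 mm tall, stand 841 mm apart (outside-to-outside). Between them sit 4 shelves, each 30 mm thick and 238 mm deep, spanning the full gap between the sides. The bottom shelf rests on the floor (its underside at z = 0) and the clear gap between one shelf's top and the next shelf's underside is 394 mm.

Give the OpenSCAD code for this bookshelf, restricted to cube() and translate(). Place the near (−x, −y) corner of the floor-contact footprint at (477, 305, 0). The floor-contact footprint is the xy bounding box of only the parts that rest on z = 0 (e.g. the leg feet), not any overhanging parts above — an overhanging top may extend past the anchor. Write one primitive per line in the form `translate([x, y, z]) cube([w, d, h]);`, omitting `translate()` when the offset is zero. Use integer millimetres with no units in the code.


translate([477, 305, 0]) cube([24, 238, 1360]);
translate([1294, 305, 0]) cube([24, 238, 1360]);
translate([501, 305, 0]) cube([793, 238, 30]);
translate([501, 305, 424]) cube([793, 238, 30]);
translate([501, 305, 848]) cube([793, 238, 30]);
translate([501, 305, 1272]) cube([793, 238, 30]);


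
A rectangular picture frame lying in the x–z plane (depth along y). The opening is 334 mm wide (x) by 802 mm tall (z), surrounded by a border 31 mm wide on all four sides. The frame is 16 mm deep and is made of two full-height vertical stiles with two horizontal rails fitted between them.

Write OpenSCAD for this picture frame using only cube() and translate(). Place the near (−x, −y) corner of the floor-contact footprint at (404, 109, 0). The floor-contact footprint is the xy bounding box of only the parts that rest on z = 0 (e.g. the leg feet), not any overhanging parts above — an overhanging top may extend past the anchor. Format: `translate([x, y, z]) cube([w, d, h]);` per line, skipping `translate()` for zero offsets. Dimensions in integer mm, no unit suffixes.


translate([404, 109, 0]) cube([31, 16, 864]);
translate([769, 109, 0]) cube([31, 16, 864]);
translate([435, 109, 0]) cube([334, 16, 31]);
translate([435, 109, 833]) cube([334, 16, 31]);


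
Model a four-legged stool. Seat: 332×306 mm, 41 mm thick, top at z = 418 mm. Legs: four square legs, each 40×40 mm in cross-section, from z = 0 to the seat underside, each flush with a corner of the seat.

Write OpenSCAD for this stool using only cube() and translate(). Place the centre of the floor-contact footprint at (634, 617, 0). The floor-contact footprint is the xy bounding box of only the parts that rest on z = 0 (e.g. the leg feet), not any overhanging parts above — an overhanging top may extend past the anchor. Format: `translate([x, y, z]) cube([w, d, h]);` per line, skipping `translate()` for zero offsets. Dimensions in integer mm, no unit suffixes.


translate([468, 464, 377]) cube([332, 306, 41]);
translate([468, 464, 0]) cube([40, 40, 377]);
translate([760, 464, 0]) cube([40, 40, 377]);
translate([468, 730, 0]) cube([40, 40, 377]);
translate([760, 730, 0]) cube([40, 40, 377]);


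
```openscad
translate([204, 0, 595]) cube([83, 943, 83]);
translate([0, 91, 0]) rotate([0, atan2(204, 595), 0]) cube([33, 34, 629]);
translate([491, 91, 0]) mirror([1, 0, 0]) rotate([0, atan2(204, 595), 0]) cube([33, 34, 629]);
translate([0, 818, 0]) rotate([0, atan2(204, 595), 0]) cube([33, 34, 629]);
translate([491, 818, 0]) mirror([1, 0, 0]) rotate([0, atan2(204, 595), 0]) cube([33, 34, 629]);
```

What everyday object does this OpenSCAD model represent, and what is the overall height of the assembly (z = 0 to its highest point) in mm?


A sawhorse. The overall height is 678 mm.

A beam across two mirrored pairs of raked legs — a sawhorse. The beam's underside is at z = 595 (matching the legs' vertical rise in atan2(204, 595)) and the beam is 83 mm tall, so its top is at 595 + 83 = 678 mm. The raked legs top out at the beam's underside, so that is the highest point.


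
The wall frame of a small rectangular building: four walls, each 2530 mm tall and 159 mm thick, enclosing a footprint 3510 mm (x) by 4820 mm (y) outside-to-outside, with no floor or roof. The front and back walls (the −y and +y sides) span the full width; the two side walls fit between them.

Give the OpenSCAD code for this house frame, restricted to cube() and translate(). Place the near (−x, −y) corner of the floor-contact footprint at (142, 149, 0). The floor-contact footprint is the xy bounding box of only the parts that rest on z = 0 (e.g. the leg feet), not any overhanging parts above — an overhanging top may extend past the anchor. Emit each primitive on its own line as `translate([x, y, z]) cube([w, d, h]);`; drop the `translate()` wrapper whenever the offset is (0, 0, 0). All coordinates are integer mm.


translate([142, 149, 0]) cube([3510, 159, 2530]);
translate([142, 4810, 0]) cube([3510, 159, 2530]);
translate([142, 308, 0]) cube([159, 4502, 2530]);
translate([3493, 308, 0]) cube([159, 4502, 2530]);


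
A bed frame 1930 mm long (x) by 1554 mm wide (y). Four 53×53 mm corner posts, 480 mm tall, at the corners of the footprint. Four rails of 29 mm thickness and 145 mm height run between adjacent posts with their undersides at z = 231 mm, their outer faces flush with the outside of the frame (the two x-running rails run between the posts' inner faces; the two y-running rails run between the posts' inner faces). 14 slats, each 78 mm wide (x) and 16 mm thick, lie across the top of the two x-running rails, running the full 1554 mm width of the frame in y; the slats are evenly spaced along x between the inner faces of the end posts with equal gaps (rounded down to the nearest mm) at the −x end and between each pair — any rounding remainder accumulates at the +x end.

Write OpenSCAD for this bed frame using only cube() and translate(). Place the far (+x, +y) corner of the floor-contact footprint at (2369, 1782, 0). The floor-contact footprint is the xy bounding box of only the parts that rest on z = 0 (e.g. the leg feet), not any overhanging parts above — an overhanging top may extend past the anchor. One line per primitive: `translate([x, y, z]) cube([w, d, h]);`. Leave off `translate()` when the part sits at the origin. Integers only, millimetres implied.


// slat z = rail_z + rail_h = 231 + 145 = 376
// slat gap = ⌊(1824 − 14·78) / 15⌋ = 48
translate([439, 228, 0]) cube([53, 53, 480]);
translate([439, 1729, 0]) cube([53, 53, 480]);
translate([2316, 228, 0]) cube([53, 53, 480]);
translate([2316, 1729, 0]) cube([53, 53, 480]);
translate([492, 228, 231]) cube([1824, 29, 145]);
translate([492, 1753, 231]) cube([1824, 29, 145]);
translate([439, 281, 231]) cube([29, 1448, 145]);
translate([2340, 281, 231]) cube([29, 1448, 145]);
translate([540, 228, 376]) cube([78, 1554, 16]);
translate([666, 228, 376]) cube([78, 1554, 16]);
translate([792, 228, 376]) cube([78, 1554, 16]);
translate([918, 228, 376]) cube([78, 1554, 16]);
translate([1044, 228, 376]) cube([78, 1554, 16]);
translate([1170, 228, 376]) cube([78, 1554, 16]);
translate([1296, 228, 376]) cube([78, 1554, 16]);
translate([1422, 228, 376]) cube([78, 1554, 16]);
translate([1548, 228, 376]) cube([78, 1554, 16]);
translate([1674, 228, 376]) cube([78, 1554, 16]);
translate([1800, 228, 376]) cube([78, 1554, 16]);
translate([1926, 228, 376]) cube([78, 1554, 16]);
translate([2052, 228, 376]) cube([78, 1554, 16]);
translate([2178, 228, 376]) cube([78, 1554, 16]);


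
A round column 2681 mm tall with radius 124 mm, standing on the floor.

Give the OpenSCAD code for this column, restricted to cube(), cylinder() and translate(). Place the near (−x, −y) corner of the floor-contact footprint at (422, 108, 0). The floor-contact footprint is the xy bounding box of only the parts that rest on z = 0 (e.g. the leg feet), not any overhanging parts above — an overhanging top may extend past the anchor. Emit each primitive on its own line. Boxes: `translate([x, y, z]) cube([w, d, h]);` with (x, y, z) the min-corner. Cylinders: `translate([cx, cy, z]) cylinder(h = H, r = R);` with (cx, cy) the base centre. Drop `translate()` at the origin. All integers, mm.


translate([546, 232, 0]) cylinder(h = 2681, r = 124);


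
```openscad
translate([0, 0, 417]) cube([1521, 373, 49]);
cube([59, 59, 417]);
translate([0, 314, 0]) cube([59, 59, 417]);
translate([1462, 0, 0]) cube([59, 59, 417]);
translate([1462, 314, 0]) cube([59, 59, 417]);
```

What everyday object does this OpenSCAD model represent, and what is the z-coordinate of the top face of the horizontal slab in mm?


A bench. The seat-top height is 466 mm.

A long slab on four corner posts — a bench. The slab sits at z = 417 with thickness 49, so the top is 417 + 49 = 466 mm.


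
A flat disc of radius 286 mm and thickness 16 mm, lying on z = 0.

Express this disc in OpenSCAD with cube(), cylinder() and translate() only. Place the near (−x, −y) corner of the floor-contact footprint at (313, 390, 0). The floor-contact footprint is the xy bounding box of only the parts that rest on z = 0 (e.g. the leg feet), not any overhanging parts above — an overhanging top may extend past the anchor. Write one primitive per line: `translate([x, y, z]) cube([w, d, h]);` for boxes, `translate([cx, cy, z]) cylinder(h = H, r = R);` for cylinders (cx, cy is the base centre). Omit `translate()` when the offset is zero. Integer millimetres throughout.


translate([599, 676, 0]) cylinder(h = 16, r = 286);


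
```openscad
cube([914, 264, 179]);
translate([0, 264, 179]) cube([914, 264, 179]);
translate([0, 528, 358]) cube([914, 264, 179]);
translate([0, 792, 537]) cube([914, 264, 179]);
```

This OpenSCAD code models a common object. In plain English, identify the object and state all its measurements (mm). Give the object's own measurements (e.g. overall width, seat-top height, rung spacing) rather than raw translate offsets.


A straight staircase of 4 solid steps. Each step is 914 mm wide (x), 264 mm deep (y, the going) and 179 mm tall (the rise). The first step rests on the floor; each subsequent step sits one going further in +y and one rise higher in +z, directly behind and above the previous step with no overlap.


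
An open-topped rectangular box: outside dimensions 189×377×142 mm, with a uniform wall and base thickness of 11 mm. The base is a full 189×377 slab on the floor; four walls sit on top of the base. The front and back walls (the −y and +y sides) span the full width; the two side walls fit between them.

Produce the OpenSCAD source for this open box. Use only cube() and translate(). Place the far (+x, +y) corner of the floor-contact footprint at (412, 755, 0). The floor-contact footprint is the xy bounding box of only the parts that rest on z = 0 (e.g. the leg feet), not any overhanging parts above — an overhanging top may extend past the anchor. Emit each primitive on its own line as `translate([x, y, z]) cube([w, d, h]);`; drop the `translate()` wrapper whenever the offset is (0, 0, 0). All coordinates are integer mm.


translate([223, 378, 0]) cube([189, 377, 11]);
translate([223, 378, 11]) cube([189, 11, 131]);
translate([223, 744, 11]) cube([189, 11, 131]);
translate([223, 389, 11]) cube([11, 355, 131]);
translate([401, 389, 11]) cube([11, 355, 131]);


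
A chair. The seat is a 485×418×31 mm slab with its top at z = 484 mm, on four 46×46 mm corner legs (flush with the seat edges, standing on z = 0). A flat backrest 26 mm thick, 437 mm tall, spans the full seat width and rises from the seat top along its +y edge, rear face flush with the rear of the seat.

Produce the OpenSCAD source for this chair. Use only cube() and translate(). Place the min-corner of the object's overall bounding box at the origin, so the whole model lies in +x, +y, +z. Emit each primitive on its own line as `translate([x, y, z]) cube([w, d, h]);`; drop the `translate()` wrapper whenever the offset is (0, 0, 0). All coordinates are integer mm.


// leg_h = 484 - 31 = 453
translate([0, 0, 453]) cube([485, 418, 31]);
cube([46, 46, 453]);
translate([439, 0, 0]) cube([46, 46, 453]);
translate([0, 372, 0]) cube([46, 46, 453]);
translate([439, 372, 0]) cube([46, 46, 453]);
translate([0, 392, 484]) cube([485, 26, 437]);


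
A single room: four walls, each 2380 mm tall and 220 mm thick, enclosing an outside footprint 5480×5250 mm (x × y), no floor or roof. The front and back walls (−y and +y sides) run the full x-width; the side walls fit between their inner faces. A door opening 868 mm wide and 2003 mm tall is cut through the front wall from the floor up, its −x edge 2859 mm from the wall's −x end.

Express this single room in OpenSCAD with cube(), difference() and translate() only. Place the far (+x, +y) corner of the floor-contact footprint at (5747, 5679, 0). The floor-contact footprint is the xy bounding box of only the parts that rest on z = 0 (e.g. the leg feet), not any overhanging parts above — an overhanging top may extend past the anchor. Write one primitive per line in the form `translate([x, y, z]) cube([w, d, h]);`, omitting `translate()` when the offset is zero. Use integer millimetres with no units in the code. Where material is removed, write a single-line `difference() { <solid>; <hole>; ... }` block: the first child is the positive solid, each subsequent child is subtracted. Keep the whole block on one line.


difference() { translate([267, 429, 0]) cube([5480, 220, 2380]); translate([3126, 429, 0]) cube([868, 220, 2003]); }
translate([267, 5459, 0]) cube([5480, 220, 2380]);
translate([267, 649, 0]) cube([220, 4810, 2380]);
translate([5527, 649, 0]) cube([220, 4810, 2380]);


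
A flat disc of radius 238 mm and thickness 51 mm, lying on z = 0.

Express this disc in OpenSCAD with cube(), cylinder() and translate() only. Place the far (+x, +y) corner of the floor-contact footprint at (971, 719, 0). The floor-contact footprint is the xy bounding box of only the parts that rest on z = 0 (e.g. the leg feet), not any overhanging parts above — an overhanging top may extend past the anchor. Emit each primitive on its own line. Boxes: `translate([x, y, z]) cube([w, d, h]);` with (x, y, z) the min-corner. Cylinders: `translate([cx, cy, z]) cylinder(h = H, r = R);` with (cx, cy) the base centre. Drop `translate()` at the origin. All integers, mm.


translate([733, 481, 0]) cylinder(h = 51, r = 238);


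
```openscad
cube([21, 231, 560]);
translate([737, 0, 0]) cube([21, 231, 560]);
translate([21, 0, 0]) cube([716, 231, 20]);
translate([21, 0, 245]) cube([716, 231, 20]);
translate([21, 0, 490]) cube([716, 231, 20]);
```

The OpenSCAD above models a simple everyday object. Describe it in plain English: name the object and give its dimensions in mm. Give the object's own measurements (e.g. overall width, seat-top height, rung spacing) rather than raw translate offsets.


An open bookshelf. Two side panels, each 21 mm thick, 231 mm deep and 560 mm tall, stand 758 mm apart (outside-to-outside). Between them sit 3 shelves, each 20 mm thick and 231 mm deep, spanning the full gap between the sides. The bottom shelf rests on the floor (its underside at z = 0) and the clear gap between one shelf's top and the next shelf's underside is 225 mm.


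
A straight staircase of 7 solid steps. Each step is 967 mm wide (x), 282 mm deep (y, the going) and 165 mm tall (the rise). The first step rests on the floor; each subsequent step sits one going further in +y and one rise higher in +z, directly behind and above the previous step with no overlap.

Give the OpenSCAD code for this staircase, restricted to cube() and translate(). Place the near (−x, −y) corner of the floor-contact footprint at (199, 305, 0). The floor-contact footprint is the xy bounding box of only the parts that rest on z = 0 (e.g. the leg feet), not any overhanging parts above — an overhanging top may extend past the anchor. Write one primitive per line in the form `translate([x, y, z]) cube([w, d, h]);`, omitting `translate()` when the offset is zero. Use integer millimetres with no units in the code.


translate([199, 305, 0]) cube([967, 282, 165]);
translate([199, 587, 165]) cube([967, 282, 165]);
translate([199, 869, 330]) cube([967, 282, 165]);
translate([199, 1151, 495]) cube([967, 282, 165]);
translate([199, 1433, 660]) cube([967, 282, 165]);
translate([199, 1715, 825]) cube([967, 282, 165]);
translate([199, 1997, 990]) cube([967, 282, 165]);


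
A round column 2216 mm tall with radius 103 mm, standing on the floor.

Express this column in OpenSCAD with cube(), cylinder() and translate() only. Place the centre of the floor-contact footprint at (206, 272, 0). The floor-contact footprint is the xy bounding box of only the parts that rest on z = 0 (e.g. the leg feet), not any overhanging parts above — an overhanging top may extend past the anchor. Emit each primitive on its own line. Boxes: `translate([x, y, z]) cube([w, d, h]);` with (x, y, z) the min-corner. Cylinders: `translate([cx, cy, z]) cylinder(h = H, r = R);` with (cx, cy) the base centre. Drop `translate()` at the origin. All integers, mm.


translate([206, 272, 0]) cylinder(h = 2216, r = 103);
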